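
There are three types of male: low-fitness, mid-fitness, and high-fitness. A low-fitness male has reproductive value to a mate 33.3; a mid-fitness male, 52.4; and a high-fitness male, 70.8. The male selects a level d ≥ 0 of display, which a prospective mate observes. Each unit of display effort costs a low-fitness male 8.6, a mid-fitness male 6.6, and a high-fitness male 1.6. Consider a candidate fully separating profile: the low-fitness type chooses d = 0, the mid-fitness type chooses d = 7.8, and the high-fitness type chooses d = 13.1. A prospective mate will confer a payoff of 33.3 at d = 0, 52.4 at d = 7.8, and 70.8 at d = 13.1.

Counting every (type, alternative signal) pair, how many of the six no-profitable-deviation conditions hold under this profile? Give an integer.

5

Mid-fitness (own payoff 52.4 − 6.6×7.8 = 0.92): to d=0 gives 33.3 → profitable ✗; to d=13.1 gives 70.8 − 6.6×13.1 = -15.66 → no gain ✓.
High-fitness (own payoff 70.8 − 1.6×13.1 = 49.84): to d=0 gives 33.3 → no gain ✓; to d=7.8 gives 52.4 − 1.6×7.8 = 39.92 → no gain ✓.
Low-fitness (own payoff 33.3): to d=7.8 gives 52.4 − 8.6×7.8 = -14.68 → no gain ✓; to d=13.1 gives 70.8 − 8.6×13.1 = -41.86 → no gain ✓.
5 of the 6 constraints hold; not an equilibrium.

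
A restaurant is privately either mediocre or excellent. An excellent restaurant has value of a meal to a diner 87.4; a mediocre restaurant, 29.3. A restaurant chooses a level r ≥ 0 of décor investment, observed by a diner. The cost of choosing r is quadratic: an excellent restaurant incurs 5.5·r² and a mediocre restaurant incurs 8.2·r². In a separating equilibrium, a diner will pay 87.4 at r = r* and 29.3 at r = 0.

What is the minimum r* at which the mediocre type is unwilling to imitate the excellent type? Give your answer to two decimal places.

2.66

The mediocre type at r = 0 receives 29.3; imitating at r* yields 87.4 − 8.2·r*².
Indifference: 29.3 = 87.4 − 8.2·r*², so r*² = (87.4 − 29.3) / 8.2 ≈ 7.0854.
r* = √7.0854 ≈ 2.66.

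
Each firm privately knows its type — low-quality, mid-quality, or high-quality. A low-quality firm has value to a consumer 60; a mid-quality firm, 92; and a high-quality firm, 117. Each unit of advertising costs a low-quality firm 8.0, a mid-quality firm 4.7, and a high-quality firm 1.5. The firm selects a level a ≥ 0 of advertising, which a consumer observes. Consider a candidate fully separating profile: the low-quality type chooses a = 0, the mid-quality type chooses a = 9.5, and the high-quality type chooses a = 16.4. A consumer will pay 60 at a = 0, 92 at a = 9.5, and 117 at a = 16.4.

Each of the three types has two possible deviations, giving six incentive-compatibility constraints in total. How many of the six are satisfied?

Mid-quality (own payoff 92 − 4.7×9.5 = 47.35): to a=0 gives 60 → profitable ✗; to a=16.4 gives 117 − 4.7×16.4 = 39.92 → no gain ✓.
High-quality (own payoff 117 − 1.5×16.4 = 92.4): to a=0 gives 60 → no gain ✓; to a=9.5 gives 92 − 1.5×9.5 = 77.75 → no gain ✓.
Low-quality (own payoff 60): to a=9.5 gives 92 − 8.0×9.5 = 16 → no gain ✓; to a=16.4 gives 117 − 8.0×16.4 = -14.2 → no gain ✓.
5 of the 6 constraints hold; not an equilibrium.

5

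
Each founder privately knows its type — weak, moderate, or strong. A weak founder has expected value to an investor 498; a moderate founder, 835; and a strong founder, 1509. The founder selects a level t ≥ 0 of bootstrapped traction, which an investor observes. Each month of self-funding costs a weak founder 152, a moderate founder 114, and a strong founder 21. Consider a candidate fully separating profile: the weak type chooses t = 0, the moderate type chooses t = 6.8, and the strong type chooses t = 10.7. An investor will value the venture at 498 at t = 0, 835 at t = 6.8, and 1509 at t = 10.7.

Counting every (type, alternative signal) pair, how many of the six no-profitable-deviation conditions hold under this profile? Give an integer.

4

Weak (own payoff 498): to t=6.8 gives 835 − 152×6.8 = -198.6 → no gain ✓; to t=10.7 gives 1509 − 152×10.7 = -117.4 → no gain ✓.
Moderate (own payoff 835 − 114×6.8 = 59.8): to t=0 gives 498 → profitable ✗; to t=10.7 gives 1509 − 114×10.7 = 289.2 → profitable ✗.
Strong (own payoff 1509 − 21×10.7 = 1284.3): to t=0 gives 498 → no gain ✓; to t=6.8 gives 835 − 21×6.8 = 692.2 → no gain ✓.
4 of the 6 constraints hold; not an equilibrium.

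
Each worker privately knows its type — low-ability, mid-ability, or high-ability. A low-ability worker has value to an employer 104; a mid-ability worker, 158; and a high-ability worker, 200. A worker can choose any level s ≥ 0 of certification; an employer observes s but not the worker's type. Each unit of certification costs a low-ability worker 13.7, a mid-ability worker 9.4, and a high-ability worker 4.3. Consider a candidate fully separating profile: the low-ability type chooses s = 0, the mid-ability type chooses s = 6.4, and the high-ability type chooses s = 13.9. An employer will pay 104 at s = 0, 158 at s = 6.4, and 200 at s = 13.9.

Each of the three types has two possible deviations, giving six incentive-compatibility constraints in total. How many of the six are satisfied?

5

Mid-ability (own payoff 158 − 9.4×6.4 = 97.84): to s=0 gives 104 → profitable ✗; to s=13.9 gives 200 − 9.4×13.9 = 69.34 → no gain ✓.
High-ability (own payoff 200 − 4.3×13.9 = 140.23): to s=0 gives 104 → no gain ✓; to s=6.4 gives 158 − 4.3×6.4 = 130.48 → no gain ✓.
Low-ability (own payoff 104): to s=6.4 gives 158 − 13.7×6.4 = 70.32 → no gain ✓; to s=13.9 gives 200 − 13.7×13.9 = 9.57 → no gain ✓.
5 of the 6 constraints hold; not an equilibrium.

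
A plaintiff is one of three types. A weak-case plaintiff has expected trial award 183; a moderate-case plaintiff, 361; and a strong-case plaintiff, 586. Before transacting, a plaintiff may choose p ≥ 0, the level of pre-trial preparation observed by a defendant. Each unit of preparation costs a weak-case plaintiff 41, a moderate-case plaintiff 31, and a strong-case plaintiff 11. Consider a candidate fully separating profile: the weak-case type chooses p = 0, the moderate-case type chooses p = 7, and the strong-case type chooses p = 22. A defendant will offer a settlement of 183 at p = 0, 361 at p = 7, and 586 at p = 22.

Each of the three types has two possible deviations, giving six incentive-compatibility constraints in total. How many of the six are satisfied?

Strong-case (own payoff 586 − 11×22 = 344): to p=0 gives 183 → no gain ✓; to p=7 gives 361 − 11×7 = 284 → no gain ✓.
Moderate-case (own payoff 361 − 31×7 = 144): to p=0 gives 183 → profitable ✗; to p=22 gives 586 − 31×22 = -96 → no gain ✓.
Weak-case (own payoff 183): to p=7 gives 361 − 41×7 = 74 → no gain ✓; to p=22 gives 586 − 41×22 = -316 → no gain ✓.
5 of the 6 constraints hold; not an equilibrium.

5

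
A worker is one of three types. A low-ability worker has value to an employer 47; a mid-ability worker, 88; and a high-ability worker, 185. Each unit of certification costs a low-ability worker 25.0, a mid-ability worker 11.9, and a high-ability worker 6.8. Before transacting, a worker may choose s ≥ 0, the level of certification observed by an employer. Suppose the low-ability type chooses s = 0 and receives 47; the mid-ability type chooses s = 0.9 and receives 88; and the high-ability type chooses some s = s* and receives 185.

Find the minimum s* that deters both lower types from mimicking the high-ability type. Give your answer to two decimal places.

9.05

Mid-ability type (on-path payoff 88 − 11.9×0.9 = 77.29) won't mimic when 77.29 ≥ 185 − 11.9·s*, i.e. s* ≥ 9.05.
Low-ability type (on-path payoff 47) won't mimic when 47 ≥ 185 − 25.0·s*, i.e. s* ≥ 5.52.
Both must hold, so s* = max(5.52, 9.05) = 9.05. The mid-ability type's constraint binds.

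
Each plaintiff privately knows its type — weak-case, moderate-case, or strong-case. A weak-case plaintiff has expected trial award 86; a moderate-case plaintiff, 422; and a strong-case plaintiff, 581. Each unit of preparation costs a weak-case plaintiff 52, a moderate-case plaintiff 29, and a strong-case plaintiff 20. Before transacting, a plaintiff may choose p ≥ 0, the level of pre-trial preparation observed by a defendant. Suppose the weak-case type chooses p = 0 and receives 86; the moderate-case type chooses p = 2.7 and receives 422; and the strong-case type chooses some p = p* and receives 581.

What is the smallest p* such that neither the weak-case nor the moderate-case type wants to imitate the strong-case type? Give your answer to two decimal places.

Weak-case type (on-path payoff 86) won't mimic when 86 ≥ 581 − 52·p*, i.e. p* ≥ 9.52.
Moderate-case type (on-path payoff 422 − 29×2.7 = 343.7) won't mimic when 343.7 ≥ 581 − 29·p*, i.e. p* ≥ 8.18.
Both must hold, so p* = max(9.52, 8.18) = 9.52. The weak-case type's constraint binds.

9.52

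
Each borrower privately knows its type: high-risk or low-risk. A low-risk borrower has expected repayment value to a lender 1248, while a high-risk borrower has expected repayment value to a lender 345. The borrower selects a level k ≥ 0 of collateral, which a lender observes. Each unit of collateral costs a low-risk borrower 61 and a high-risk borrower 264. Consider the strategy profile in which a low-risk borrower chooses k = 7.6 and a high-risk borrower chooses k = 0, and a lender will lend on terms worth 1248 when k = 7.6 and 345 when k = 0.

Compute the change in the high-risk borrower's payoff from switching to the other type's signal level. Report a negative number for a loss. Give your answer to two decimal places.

-1103.40

Playing k = 0 the high-risk borrower receives 345.
Deviating to k = 7.6 brings payment 1248 at cost 264 × 7.6 = 2006.4, netting -758.4.
Gain from deviating: -758.4 − 345 = -1103.40.
The gain is negative, so the high-risk type's incentive-compatibility constraint is satisfied.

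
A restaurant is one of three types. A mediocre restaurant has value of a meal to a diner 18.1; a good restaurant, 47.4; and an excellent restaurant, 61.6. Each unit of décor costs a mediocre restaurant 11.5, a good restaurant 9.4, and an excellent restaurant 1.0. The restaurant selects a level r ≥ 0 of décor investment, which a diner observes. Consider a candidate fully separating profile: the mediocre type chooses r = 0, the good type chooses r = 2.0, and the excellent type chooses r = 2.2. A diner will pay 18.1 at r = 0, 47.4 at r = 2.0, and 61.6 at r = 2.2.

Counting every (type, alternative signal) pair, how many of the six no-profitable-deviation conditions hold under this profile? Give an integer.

Good (own payoff 47.4 − 9.4×2.0 = 28.6): to r=0 gives 18.1 → no gain ✓; to r=2.2 gives 61.6 − 9.4×2.2 = 40.92 → profitable ✗.
Mediocre (own payoff 18.1): to r=2.0 gives 47.4 − 11.5×2.0 = 24.4 → profitable ✗; to r=2.2 gives 61.6 − 11.5×2.2 = 36.3 → profitable ✗.
Excellent (own payoff 61.6 − 1.0×2.2 = 59.4): to r=0 gives 18.1 → no gain ✓; to r=2.0 gives 47.4 − 1.0×2.0 = 45.4 → no gain ✓.
3 of the 6 constraints hold; not an equilibrium.

3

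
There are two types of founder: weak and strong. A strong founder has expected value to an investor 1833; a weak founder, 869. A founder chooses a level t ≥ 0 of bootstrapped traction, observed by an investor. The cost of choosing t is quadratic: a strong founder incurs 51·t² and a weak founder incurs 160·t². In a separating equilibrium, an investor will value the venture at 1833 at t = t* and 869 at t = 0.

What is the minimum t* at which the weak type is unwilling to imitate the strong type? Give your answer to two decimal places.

The weak type at t = 0 receives 869; imitating at t* yields 1833 − 160·t*².
Indifference: 869 = 1833 − 160·t*², so t*² = (1833 − 869) / 160 = 6.025.
t* = √6.025 ≈ 2.45.

2.45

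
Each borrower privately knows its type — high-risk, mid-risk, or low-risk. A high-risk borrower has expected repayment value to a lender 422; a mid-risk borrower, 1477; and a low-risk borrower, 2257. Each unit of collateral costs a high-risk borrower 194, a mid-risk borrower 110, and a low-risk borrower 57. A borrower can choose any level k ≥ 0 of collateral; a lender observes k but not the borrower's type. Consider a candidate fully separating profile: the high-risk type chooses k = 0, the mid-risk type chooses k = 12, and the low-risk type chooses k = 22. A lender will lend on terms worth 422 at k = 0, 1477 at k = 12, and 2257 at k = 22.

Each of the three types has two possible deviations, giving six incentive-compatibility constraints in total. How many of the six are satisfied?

Mid-risk (own payoff 1477 − 110×12 = 157): to k=0 gives 422 → profitable ✗; to k=22 gives 2257 − 110×22 = -163 → no gain ✓.
Low-risk (own payoff 2257 − 57×22 = 1003): to k=0 gives 422 → no gain ✓; to k=12 gives 1477 − 57×12 = 793 → no gain ✓.
High-risk (own payoff 422): to k=12 gives 1477 − 194×12 = -851 → no gain ✓; to k=22 gives 2257 − 194×22 = -2011 → no gain ✓.
5 of the 6 constraints hold; not an equilibrium.

5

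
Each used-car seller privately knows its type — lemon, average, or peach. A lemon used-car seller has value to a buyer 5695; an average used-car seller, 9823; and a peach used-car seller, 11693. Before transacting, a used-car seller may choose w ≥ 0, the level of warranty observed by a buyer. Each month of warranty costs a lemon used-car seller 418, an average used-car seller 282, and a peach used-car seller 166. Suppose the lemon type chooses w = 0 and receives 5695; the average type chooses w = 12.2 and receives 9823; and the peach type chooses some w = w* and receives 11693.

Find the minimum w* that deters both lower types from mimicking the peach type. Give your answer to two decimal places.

18.83

Average type (on-path payoff 9823 − 282×12.2 = 6382.6) won't mimic when 6382.6 ≥ 11693 − 282·w*, i.e. w* ≥ 18.83.
Lemon type (on-path payoff 5695) won't mimic when 5695 ≥ 11693 − 418·w*, i.e. w* ≥ 14.35.
Both must hold, so w* = max(14.35, 18.83) = 18.83. The average type's constraint binds.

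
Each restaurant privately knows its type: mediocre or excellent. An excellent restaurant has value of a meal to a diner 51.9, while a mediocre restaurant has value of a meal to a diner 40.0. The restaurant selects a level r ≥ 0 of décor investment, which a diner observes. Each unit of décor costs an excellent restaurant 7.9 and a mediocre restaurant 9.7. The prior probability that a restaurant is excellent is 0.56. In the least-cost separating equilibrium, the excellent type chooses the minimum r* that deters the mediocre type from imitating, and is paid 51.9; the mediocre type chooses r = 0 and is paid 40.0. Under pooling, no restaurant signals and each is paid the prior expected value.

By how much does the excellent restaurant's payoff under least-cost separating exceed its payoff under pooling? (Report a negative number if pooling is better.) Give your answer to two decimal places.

-4.46

Least-cost separating signal: r* solves 40.0 = 51.9 − 9.7·r*, so r* = (51.9 − 40.0)/9.7 ≈ 1.2268.
Excellent type's separating payoff: 51.9 − 7.9 × r* = 51.9 − 7.9 × (51.9 − 40.0)/9.7 = 51.9 − 94.01/9.7 ≈ 42.2082.
Pooling payoff: 0.56 × 51.9 + 0.44 × 40.0 = 46.664.
Difference: 42.2082 − 46.664 = -4.4558, i.e. -4.46 to two decimal places.
The excellent type would prefer the pooling outcome.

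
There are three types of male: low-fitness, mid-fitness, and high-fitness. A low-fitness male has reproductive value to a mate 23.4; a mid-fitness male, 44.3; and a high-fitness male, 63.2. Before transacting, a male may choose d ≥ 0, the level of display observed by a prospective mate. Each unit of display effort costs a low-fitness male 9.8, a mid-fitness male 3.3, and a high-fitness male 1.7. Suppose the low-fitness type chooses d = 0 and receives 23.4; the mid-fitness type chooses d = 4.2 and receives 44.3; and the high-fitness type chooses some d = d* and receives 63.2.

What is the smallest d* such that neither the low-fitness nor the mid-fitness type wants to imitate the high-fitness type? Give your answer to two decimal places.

Low-fitness type (on-path payoff 23.4) won't mimic when 23.4 ≥ 63.2 − 9.8·d*, i.e. d* ≥ 4.06.
Mid-fitness type (on-path payoff 44.3 − 3.3×4.2 = 30.44) won't mimic when 30.44 ≥ 63.2 − 3.3·d*, i.e. d* ≥ 9.93.
Both must hold, so d* = max(4.06, 9.93) = 9.93. The mid-fitness type's constraint binds.

9.93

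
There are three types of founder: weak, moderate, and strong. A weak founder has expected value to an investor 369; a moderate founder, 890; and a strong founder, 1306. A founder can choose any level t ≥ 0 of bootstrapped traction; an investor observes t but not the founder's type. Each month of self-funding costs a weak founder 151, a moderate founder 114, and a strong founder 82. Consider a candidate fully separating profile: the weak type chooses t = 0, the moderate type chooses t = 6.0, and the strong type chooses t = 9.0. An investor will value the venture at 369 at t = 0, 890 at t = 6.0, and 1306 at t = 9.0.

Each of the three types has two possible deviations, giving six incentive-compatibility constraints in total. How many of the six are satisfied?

4

Moderate (own payoff 890 − 114×6.0 = 206): to t=0 gives 369 → profitable ✗; to t=9.0 gives 1306 − 114×9.0 = 280 → profitable ✗.
Weak (own payoff 369): to t=6.0 gives 890 − 151×6.0 = -16 → no gain ✓; to t=9.0 gives 1306 − 151×9.0 = -53 → no gain ✓.
Strong (own payoff 1306 − 82×9.0 = 568): to t=0 gives 369 → no gain ✓; to t=6.0 gives 890 − 82×6.0 = 398 → no gain ✓.
4 of the 6 constraints hold; not an equilibrium.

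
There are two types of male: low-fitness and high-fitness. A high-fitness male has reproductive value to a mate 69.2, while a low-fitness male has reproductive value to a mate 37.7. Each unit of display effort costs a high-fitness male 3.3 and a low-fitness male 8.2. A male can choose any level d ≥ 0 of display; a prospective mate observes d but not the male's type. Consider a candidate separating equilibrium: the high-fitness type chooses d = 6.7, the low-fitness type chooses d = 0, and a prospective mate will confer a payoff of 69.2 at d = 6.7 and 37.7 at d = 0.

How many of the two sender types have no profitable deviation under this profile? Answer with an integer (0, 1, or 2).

High-fitness type: signal → 69.2 − 3.3 × 6.7 = 47.09; deviate to 0 → 37.7. IC holds (47.09 ≥ 37.7).
Low-fitness type: stay at 0 → 37.7; mimic → 69.2 − 8.2 × 6.7 = 14.26. IC holds (37.7 ≥ 14.26).
2 of 2 constraints hold, so this is a separating equilibrium.

2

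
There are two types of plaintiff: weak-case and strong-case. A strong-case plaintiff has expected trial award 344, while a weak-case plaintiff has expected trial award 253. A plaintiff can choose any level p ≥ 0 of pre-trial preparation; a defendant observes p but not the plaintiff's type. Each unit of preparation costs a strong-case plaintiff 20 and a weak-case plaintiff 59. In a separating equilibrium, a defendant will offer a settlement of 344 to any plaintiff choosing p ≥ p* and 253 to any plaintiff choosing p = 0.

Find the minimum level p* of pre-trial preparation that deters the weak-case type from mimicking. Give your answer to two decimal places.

1.54

A weak-case plaintiff choosing p = 0 receives 253.
Imitating at p* instead would pay 344 at cost 59·p*, netting 344 − 59·p*.
Indifference: 253 = 344 − 59·p*, so p* = (344 − 253) / 59 ≈ 1.54.
This is the weak-case type's binding incentive-compatibility constraint; any p ≥ 1.54 sustains separation on that side.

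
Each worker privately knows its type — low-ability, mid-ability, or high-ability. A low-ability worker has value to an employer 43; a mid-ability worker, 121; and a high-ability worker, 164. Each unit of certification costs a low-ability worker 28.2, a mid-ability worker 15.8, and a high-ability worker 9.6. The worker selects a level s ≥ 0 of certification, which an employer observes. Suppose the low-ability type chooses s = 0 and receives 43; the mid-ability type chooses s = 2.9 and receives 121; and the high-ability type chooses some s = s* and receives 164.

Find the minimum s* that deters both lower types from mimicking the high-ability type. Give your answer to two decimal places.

5.62

Low-ability type (on-path payoff 43) won't mimic when 43 ≥ 164 − 28.2·s*, i.e. s* ≥ 4.29.
Mid-ability type (on-path payoff 121 − 15.8×2.9 = 75.18) won't mimic when 75.18 ≥ 164 − 15.8·s*, i.e. s* ≥ 5.62.
Both must hold, so s* = max(4.29, 5.62) = 5.62. The mid-ability type's constraint binds.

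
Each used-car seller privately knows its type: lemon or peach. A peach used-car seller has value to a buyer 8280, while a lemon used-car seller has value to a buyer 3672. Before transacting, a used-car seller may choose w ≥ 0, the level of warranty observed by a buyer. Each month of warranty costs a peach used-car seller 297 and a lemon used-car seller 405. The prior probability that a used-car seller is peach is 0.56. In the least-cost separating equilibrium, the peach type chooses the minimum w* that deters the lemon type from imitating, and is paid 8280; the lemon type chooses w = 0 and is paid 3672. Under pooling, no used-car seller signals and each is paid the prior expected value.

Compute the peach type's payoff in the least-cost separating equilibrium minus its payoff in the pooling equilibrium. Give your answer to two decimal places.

Least-cost separating signal: w* solves 3672 = 8280 − 405·w*, so w* = (8280 − 3672)/405 ≈ 11.3778.
Peach type's separating payoff: 8280 − 297 × w* = 8280 − 297 × (8280 − 3672)/405 = 8280 − 1368576/405 = 4900.8.
Pooling payoff: 0.56 × 8280 + 0.44 × 3672 = 6252.48.
Difference: 4900.8 − 6252.48 = -1351.68.
The peach type would prefer the pooling outcome.

-1351.68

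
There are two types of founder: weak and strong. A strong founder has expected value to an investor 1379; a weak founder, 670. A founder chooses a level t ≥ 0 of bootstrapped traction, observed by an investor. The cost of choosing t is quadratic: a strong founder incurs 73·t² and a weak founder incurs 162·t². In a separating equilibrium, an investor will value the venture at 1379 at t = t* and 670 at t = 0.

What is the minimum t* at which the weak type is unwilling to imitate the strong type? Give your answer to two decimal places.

2.09

The weak type at t = 0 receives 670; imitating at t* yields 1379 − 162·t*².
Indifference: 670 = 1379 − 162·t*², so t*² = (1379 − 670) / 162 ≈ 4.3765.
t* = √4.3765 ≈ 2.09.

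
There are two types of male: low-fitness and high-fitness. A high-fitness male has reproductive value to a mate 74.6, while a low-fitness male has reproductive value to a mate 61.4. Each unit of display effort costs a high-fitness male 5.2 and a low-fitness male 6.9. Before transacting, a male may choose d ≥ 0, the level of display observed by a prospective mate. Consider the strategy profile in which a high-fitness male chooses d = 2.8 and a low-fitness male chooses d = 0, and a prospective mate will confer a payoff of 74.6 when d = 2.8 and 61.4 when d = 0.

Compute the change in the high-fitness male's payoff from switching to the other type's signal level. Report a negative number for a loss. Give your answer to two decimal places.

1.36

Playing d = 2.8 the high-fitness male receives 74.6 − 5.2 × 2.8 = 60.04.
Deviating to d = 0 yields 61.4 instead.
Gain from deviating: 61.4 − 60.04 = 1.36.
The gain is positive, so the high-fitness type's incentive-compatibility constraint is violated — this profile is not a separating equilibrium.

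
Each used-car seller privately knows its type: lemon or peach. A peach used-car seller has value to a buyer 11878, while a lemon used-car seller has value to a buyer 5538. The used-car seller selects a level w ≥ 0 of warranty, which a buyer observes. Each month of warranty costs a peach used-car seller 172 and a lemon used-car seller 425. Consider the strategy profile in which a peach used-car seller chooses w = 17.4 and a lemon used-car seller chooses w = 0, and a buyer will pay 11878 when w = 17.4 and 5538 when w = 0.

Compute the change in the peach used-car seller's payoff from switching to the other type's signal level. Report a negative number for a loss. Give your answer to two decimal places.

-3347.20

Playing w = 17.4 the peach used-car seller receives 11878 − 172 × 17.4 = 8885.2.
Deviating to w = 0 yields 5538 instead.
Gain from deviating: 5538 − 8885.2 = -3347.20.
The gain is negative, so the peach type's incentive-compatibility constraint is satisfied.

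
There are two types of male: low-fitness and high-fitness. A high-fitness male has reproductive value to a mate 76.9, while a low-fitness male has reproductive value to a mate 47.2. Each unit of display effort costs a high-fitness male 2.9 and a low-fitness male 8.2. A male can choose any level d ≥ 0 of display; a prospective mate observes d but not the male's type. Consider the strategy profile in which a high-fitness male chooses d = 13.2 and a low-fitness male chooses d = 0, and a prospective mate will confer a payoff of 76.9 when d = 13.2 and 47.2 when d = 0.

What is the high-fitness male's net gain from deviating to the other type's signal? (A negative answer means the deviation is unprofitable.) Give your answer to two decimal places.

8.58

Playing d = 13.2 the high-fitness male receives 76.9 − 2.9 × 13.2 = 38.62.
Deviating to d = 0 yields 47.2 instead.
Gain from deviating: 47.2 − 38.62 = 8.58.
The gain is positive, so the high-fitness type's incentive-compatibility constraint is violated — this profile is not a separating equilibrium.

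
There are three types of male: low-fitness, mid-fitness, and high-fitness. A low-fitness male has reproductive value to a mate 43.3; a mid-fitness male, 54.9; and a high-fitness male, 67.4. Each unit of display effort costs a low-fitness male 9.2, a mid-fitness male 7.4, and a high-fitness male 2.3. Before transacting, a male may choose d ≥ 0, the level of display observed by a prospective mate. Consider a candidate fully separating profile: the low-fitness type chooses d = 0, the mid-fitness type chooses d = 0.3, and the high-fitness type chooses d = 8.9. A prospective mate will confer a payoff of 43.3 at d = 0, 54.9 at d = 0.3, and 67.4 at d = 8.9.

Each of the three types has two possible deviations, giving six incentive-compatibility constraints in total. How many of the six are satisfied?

4

High-fitness (own payoff 67.4 − 2.3×8.9 = 46.93): to d=0 gives 43.3 → no gain ✓; to d=0.3 gives 54.9 − 2.3×0.3 = 54.21 → profitable ✗.
Low-fitness (own payoff 43.3): to d=0.3 gives 54.9 − 9.2×0.3 = 52.14 → profitable ✗; to d=8.9 gives 67.4 − 9.2×8.9 = -14.48 → no gain ✓.
Mid-fitness (own payoff 54.9 − 7.4×0.3 = 52.68): to d=0 gives 43.3 → no gain ✓; to d=8.9 gives 67.4 − 7.4×8.9 = 1.54 → no gain ✓.
4 of the 6 constraints hold; not an equilibrium.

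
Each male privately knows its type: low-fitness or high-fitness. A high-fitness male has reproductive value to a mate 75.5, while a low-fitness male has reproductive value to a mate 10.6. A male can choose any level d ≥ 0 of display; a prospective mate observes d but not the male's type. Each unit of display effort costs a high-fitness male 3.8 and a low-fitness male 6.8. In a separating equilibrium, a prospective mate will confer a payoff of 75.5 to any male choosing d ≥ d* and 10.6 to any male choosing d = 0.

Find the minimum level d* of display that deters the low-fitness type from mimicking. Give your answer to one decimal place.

9.5

A low-fitness male choosing d = 0 receives 10.6.
Imitating at d* instead would pay 75.5 at cost 6.8·d*, netting 75.5 − 6.8·d*.
Indifference: 10.6 = 75.5 − 6.8·d*, so d* = (75.5 − 10.6) / 6.8 ≈ 9.5.
This is the low-fitness type's binding incentive-compatibility constraint; any d ≥ 9.5 sustains separation on that side.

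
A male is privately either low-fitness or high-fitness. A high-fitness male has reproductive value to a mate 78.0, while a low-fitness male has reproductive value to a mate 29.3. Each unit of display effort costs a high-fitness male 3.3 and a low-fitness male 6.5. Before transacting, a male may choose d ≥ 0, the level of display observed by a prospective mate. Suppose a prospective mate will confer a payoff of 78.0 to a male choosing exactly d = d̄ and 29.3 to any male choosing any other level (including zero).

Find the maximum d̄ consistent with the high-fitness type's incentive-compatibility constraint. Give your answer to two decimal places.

Choosing d̄ yields the high-fitness type 78.0 − 3.3·d̄; choosing zero yields 29.3.
The high-fitness type is indifferent at 78.0 − 3.3·d̄ = 29.3, i.e. d̄ = (78.0 − 29.3) / 3.3 ≈ 14.76.
For any d̄ above 14.76 the high-fitness type would rather pool at zero, so separation collapses.

14.76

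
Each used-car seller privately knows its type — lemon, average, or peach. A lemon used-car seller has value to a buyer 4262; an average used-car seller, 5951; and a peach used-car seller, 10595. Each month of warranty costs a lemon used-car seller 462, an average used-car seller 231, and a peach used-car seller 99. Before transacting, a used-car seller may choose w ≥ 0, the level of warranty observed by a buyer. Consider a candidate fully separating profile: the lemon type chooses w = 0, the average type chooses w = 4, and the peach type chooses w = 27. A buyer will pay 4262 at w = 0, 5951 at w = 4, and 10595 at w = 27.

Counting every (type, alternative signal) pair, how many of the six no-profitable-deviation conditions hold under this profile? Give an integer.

Lemon (own payoff 4262): to w=4 gives 5951 − 462×4 = 4103 → no gain ✓; to w=27 gives 10595 − 462×27 = -1879 → no gain ✓.
Average (own payoff 5951 − 231×4 = 5027): to w=0 gives 4262 → no gain ✓; to w=27 gives 10595 − 231×27 = 4358 → no gain ✓.
Peach (own payoff 10595 − 99×27 = 7922): to w=0 gives 4262 → no gain ✓; to w=4 gives 5951 − 99×4 = 5555 → no gain ✓.
6 of the 6 constraints hold; this profile is a separating equilibrium.

6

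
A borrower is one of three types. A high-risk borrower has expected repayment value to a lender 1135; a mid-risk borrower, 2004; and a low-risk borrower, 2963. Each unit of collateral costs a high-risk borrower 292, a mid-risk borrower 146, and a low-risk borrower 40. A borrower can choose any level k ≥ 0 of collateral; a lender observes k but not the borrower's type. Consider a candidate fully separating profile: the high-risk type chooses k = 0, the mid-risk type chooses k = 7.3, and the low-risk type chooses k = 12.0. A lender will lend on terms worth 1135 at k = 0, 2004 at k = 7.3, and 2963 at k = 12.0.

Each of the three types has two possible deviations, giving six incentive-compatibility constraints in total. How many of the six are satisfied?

Mid-risk (own payoff 2004 − 146×7.3 = 938.2): to k=0 gives 1135 → profitable ✗; to k=12.0 gives 2963 − 146×12.0 = 1211 → profitable ✗.
Low-risk (own payoff 2963 − 40×12.0 = 2483): to k=0 gives 1135 → no gain ✓; to k=7.3 gives 2004 − 40×7.3 = 1712 → no gain ✓.
High-risk (own payoff 1135): to k=7.3 gives 2004 − 292×7.3 = -127.6 → no gain ✓; to k=12.0 gives 2963 − 292×12.0 = -541 → no gain ✓.
4 of the 6 constraints hold; not an equilibrium.

4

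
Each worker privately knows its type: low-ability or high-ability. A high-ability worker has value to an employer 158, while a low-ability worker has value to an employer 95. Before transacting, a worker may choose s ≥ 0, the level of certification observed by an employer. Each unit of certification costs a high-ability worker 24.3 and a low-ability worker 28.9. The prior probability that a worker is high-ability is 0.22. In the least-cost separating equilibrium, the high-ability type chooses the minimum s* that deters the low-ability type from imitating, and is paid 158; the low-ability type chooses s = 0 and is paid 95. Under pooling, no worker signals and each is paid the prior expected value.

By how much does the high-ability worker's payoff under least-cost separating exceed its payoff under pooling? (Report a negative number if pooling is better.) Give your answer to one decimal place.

Least-cost separating signal: s* solves 95 = 158 − 28.9·s*, so s* = (158 − 95)/28.9 ≈ 2.1799.
High-ability type's separating payoff: 158 − 24.3 × s* = 158 − 24.3 × (158 − 95)/28.9 = 158 − 1530.9/28.9 ≈ 105.028.
Pooling payoff: 0.22 × 158 + 0.78 × 95 = 108.86.
Difference: 105.028 − 108.86 = -3.832, i.e. -3.8 to one decimal place.
The high-ability type would prefer the pooling outcome.

-3.8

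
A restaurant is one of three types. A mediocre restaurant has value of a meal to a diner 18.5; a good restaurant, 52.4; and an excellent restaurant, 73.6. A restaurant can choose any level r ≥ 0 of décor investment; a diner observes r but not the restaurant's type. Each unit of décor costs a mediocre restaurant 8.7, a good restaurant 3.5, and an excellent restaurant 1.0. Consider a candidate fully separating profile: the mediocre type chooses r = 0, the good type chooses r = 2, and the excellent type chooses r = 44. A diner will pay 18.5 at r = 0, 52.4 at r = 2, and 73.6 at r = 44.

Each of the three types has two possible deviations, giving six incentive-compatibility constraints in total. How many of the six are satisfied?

4

Excellent (own payoff 73.6 − 1.0×44 = 29.6): to r=0 gives 18.5 → no gain ✓; to r=2 gives 52.4 − 1.0×2 = 50.4 → profitable ✗.
Good (own payoff 52.4 − 3.5×2 = 45.4): to r=0 gives 18.5 → no gain ✓; to r=44 gives 73.6 − 3.5×44 = -80.4 → no gain ✓.
Mediocre (own payoff 18.5): to r=2 gives 52.4 − 8.7×2 = 35 → profitable ✗; to r=44 gives 73.6 − 8.7×44 = -309.2 → no gain ✓.
4 of the 6 constraints hold; not an equilibrium.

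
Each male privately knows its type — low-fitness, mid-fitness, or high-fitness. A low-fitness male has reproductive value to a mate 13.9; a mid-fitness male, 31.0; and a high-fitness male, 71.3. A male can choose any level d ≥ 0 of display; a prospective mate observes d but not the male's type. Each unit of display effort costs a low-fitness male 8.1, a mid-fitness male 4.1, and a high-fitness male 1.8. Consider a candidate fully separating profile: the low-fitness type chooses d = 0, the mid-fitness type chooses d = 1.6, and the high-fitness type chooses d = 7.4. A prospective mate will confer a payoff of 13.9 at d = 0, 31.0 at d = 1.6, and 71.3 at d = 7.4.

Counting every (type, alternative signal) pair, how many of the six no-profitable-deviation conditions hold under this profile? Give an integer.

High-fitness (own payoff 71.3 − 1.8×7.4 = 57.98): to d=0 gives 13.9 → no gain ✓; to d=1.6 gives 31.0 − 1.8×1.6 = 28.12 → no gain ✓.
Mid-fitness (own payoff 31.0 − 4.1×1.6 = 24.44): to d=0 gives 13.9 → no gain ✓; to d=7.4 gives 71.3 − 4.1×7.4 = 40.96 → profitable ✗.
Low-fitness (own payoff 13.9): to d=1.6 gives 31.0 − 8.1×1.6 = 18.04 → profitable ✗; to d=7.4 gives 71.3 − 8.1×7.4 = 11.36 → no gain ✓.
4 of the 6 constraints hold; not an equilibrium.

4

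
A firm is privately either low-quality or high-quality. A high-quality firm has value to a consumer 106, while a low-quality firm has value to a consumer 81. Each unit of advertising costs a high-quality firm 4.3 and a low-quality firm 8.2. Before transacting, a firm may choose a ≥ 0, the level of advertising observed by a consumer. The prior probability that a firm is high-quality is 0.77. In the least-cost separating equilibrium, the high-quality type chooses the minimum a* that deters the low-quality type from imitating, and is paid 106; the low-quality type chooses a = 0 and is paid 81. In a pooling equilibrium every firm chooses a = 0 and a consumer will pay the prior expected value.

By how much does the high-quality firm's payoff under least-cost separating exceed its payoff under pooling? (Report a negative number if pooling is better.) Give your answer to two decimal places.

Least-cost separating signal: a* solves 81 = 106 − 8.2·a*, so a* = (106 − 81)/8.2 ≈ 3.0488.
High-quality type's separating payoff: 106 − 4.3 × a* = 106 − 4.3 × (106 − 81)/8.2 = 106 − 107.5/8.2 ≈ 92.8902.
Pooling payoff: 0.77 × 106 + 0.23 × 81 = 100.25.
Difference: 92.8902 − 100.25 = -7.3598, i.e. -7.36 to two decimal places.
The high-quality type would prefer the pooling outcome.

-7.36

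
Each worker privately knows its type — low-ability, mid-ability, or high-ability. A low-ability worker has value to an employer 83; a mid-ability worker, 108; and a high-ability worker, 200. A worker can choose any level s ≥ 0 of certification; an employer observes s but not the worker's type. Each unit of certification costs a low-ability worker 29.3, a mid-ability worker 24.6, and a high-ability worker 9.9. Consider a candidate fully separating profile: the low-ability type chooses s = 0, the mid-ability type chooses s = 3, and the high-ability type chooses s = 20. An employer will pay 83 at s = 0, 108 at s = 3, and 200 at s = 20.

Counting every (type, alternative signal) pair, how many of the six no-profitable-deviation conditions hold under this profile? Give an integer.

Low-ability (own payoff 83): to s=3 gives 108 − 29.3×3 = 20.1 → no gain ✓; to s=20 gives 200 − 29.3×20 = -386 → no gain ✓.
High-ability (own payoff 200 − 9.9×20 = 2): to s=0 gives 83 → profitable ✗; to s=3 gives 108 − 9.9×3 = 78.3 → profitable ✗.
Mid-ability (own payoff 108 − 24.6×3 = 34.2): to s=0 gives 83 → profitable ✗; to s=20 gives 200 − 24.6×20 = -292 → no gain ✓.
3 of the 6 constraints hold; not an equilibrium.

3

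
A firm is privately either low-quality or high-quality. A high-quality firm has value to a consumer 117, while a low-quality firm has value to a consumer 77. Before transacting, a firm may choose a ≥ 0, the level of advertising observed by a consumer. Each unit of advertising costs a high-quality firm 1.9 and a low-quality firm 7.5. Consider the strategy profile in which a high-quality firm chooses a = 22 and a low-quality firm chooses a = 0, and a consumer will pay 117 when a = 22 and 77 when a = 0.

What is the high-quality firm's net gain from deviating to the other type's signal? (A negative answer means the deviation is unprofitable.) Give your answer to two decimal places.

Playing a = 22 the high-quality firm receives 117 − 1.9 × 22 = 75.2.
Deviating to a = 0 yields 77 instead.
Gain from deviating: 77 − 75.2 = 1.80.
The gain is positive, so the high-quality type's incentive-compatibility constraint is violated — this profile is not a separating equilibrium.

1.80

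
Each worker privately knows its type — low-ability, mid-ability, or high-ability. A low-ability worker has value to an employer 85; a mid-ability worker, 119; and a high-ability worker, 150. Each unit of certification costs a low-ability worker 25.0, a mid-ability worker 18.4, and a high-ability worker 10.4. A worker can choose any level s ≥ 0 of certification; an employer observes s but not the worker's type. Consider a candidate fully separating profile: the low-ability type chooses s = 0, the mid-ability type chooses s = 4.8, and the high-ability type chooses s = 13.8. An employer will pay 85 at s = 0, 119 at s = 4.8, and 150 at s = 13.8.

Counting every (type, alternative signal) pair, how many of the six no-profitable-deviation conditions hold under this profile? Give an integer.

Mid-ability (own payoff 119 − 18.4×4.8 = 30.68): to s=0 gives 85 → profitable ✗; to s=13.8 gives 150 − 18.4×13.8 = -103.92 → no gain ✓.
High-ability (own payoff 150 − 10.4×13.8 = 6.48): to s=0 gives 85 → profitable ✗; to s=4.8 gives 119 − 10.4×4.8 = 69.08 → profitable ✗.
Low-ability (own payoff 85): to s=4.8 gives 119 − 25.0×4.8 = -1 → no gain ✓; to s=13.8 gives 150 − 25.0×13.8 = -195 → no gain ✓.
3 of the 6 constraints hold; not an equilibrium.

3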